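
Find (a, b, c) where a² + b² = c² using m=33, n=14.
(893, 924, 1285)

Euclid's formula: a = m² - n², b = 2mn, c = m² + n²
m = 33, n = 14
a = 33² - 14² = 1089 - 196 = 893
b = 2 × 33 × 14 = 924
c = 33² + 14² = 1089 + 196 = 1285
Verification: 893² + 924² = 797449 + 853776 = 1651225 = 1285² ✓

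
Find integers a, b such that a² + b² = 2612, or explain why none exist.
26² + 44² (a=26, b=44)

Factorization: 2612 = 2^2 × 653
By Fermat: n is sum of two squares iff every prime p ≡ 3 (mod 4) appears to even power.
All primes ≡ 3 (mod 4) appear to even power.
Search a = 0, 1, 2, … for 2612 - a² a perfect square: first hit at a = 26: 2612 - 676 = 1936 = 44².
2612 = 26² + 44² = 676 + 1936 ✓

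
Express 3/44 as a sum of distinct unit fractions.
1/15 + 1/660

Greedy algorithm:
3/44: ceiling(44/3) = 15, use 1/15
1/660: ceiling(660/1) = 660, use 1/660
Result: 3/44 = 1/15 + 1/660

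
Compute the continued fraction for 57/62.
[0; 1, 11, 2, 2]

Euclidean algorithm steps:
57 = 0 × 62 + 57
62 = 1 × 57 + 5
57 = 11 × 5 + 2
5 = 2 × 2 + 1
2 = 2 × 1 + 0
Continued fraction: [0; 1, 11, 2, 2]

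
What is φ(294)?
84

294 = 2 × 3 × 7^2
φ(n) = n × ∏(1 - 1/p) for each prime p dividing n
φ(294) = 294 × (1 - 1/2) × (1 - 1/3) × (1 - 1/7) = 84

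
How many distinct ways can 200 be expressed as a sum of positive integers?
3972999029388

p(n) counts ways to write n as a sum of positive integers (order ignored).
Euler's pentagonal recurrence: p(k) = p(k-1) + p(k-2) - p(k-5) - p(k-7) + p(k-12) + p(k-15) - ... (offsets j(3j∓1)/2, signs ++--, p(0)=1, p(<0)=0).
DP table for k = 0..199: p(0)=1, p(1)=1, p(2)=2, p(3)=3, p(4)=5, p(5)=7, p(6)=11, p(7)=15, p(8)=22, p(9)=30, p(10)=42, p(11)=56, p(12)=77, p(13)=101, p(14)=135, p(15)=176, p(16)=231, p(17)=297, p(18)=385, p(19)=490, p(20)=627, p(21)=792, p(22)=1002, p(23)=1255, p(24)=1575, p(25)=1958, p(26)=2436, p(27)=3010, p(28)=3718, p(29)=4565, p(30)=5604, p(31)=6842, p(32)=8349, p(33)=10143, p(34)=12310, p(35)=14883, p(36)=17977, p(37)=21637, p(38)=26015, p(39)=31185, p(40)=37338, p(41)=44583, p(42)=53174, p(43)=63261, p(44)=75175, p(45)=89134, p(46)=105558, p(47)=124754, p(48)=147273, p(49)=173525, p(50)=204226, p(51)=239943, p(52)=281589, p(53)=329931, p(54)=386155, p(55)=451276, p(56)=526823, p(57)=614154, p(58)=715220, p(59)=831820, p(60)=966467, p(61)=1121505, p(62)=1300156, p(63)=1505499, p(64)=1741630, p(65)=2012558, p(66)=2323520, p(67)=2679689, p(68)=3087735, p(69)=3554345, p(70)=4087968, p(71)=4697205, p(72)=5392783, p(73)=6185689, p(74)=7089500, p(75)=8118264, p(76)=9289091, p(77)=10619863, p(78)=12132164, p(79)=13848650, p(80)=15796476, p(81)=18004327, p(82)=20506255, p(83)=23338469, p(84)=26543660, p(85)=30167357, p(86)=34262962, p(87)=38887673, p(88)=44108109, p(89)=49995925, p(90)=56634173, p(91)=64112359, p(92)=72533807, p(93)=82010177, p(94)=92669720, p(95)=104651419, p(96)=118114304, p(97)=133230930, p(98)=150198136, p(99)=169229875, p(100)=190569292, p(101)=214481126, p(102)=241265379, p(103)=271248950, p(104)=304801365, p(105)=342325709, p(106)=384276336, p(107)=431149389, p(108)=483502844, p(109)=541946240, p(110)=607163746, p(111)=679903203, p(112)=761002156, p(113)=851376628, p(114)=952050665, p(115)=1064144451, p(116)=1188908248, p(117)=1327710076, p(118)=1482074143, p(119)=1653668665, p(120)=1844349560, p(121)=2056148051, p(122)=2291320912, p(123)=2552338241, p(124)=2841940500, p(125)=3163127352, p(126)=3519222692, p(127)=3913864295, p(128)=4351078600, p(129)=4835271870, p(130)=5371315400, p(131)=5964539504, p(132)=6620830889, p(133)=7346629512, p(134)=8149040695, p(135)=9035836076, p(136)=10015581680, p(137)=11097645016, p(138)=12292341831, p(139)=13610949895, p(140)=15065878135, p(141)=16670689208, p(142)=18440293320, p(143)=20390982757, p(144)=22540654445, p(145)=24908858009, p(146)=27517052599, p(147)=30388671978, p(148)=33549419497, p(149)=37027355200, p(150)=40853235313, p(151)=45060624582, p(152)=49686288421, p(153)=54770336324, p(154)=60356673280, p(155)=66493182097, p(156)=73232243759, p(157)=80630964769, p(158)=88751778802, p(159)=97662728555, p(160)=107438159466, p(161)=118159068427, p(162)=129913904637, p(163)=142798995930, p(164)=156919475295, p(165)=172389800255, p(166)=189334822579, p(167)=207890420102, p(168)=228204732751, p(169)=250438925115, p(170)=274768617130, p(171)=301384802048, p(172)=330495499613, p(173)=362326859895, p(174)=397125074750, p(175)=435157697830, p(176)=476715857290, p(177)=522115831195, p(178)=571701605655, p(179)=625846753120, p(180)=684957390936, p(181)=749474411781, p(182)=819876908323, p(183)=896684817527, p(184)=980462880430, p(185)=1071823774337, p(186)=1171432692373, p(187)=1280011042268, p(188)=1398341745571, p(189)=1527273599625, p(190)=1667727404093, p(191)=1820701100652, p(192)=1987276856363, p(193)=2168627105469, p(194)=2366022741845, p(195)=2580840212973, p(196)=2814570987591, p(197)=3068829878530, p(198)=3345365983698, p(199)=3646072432125.
Final step: p(200) = p(199) + p(198) - p(195) - p(193) + p(188) + p(185) - p(178) - p(174) + p(165) + p(160) - p(149) - p(143) + p(130) + p(123) - p(108) - p(100) + p(83) + p(74) - p(55) - p(45) + p(24) + p(13)
= 3646072432125 + 3345365983698 - 2580840212973 - 2168627105469 + 1398341745571 + 1071823774337 - 571701605655 - 397125074750 + 172389800255 + 107438159466 - 37027355200 - 20390982757 + 5371315400 + 2552338241 - 483502844 - 190569292 + 23338469 + 7089500 - 451276 - 89134 + 1575 + 101
= 3972999029388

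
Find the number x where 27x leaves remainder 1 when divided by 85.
63

gcd(27, 85) = 1, so the inverse exists.
Extended Euclidean algorithm on (85, 27):
85 = 3 × 27 + 4  ⟹  4 = (1)·85 + (-3)·27
27 = 6 × 4 + 3  ⟹  3 = (-6)·85 + (19)·27
4 = 1 × 3 + 1  ⟹  1 = (7)·85 + (-22)·27
So (-22)·27 ≡ 1 (mod 85), i.e. 27^(-1) ≡ -22 ≡ 63 (mod 85).
Check: 27 × 63 = 1701 ≡ 1 (mod 85)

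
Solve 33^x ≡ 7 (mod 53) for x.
30

Baby-step giant-step with step n = ⌈√53⌉ = 8.
Baby steps 33^j mod 53 (j:value) for j=0..7: 0:1, 1:33, 2:29, 3:3, 4:46, 5:34, 6:9, 7:32.
Giant-step multiplier: 33^(-8) ≡ 33^(52-8) = 33^44 ≡ 13 (mod 53).
Giant steps γ_i = 7·13^i mod 53: γ_0=7, γ_1=38, γ_2=17, γ_3=9 (in table at j=6).
x = i·n + j = 3·8 + 6 = 30.
Check: 33^30 ≡ 7 (mod 53).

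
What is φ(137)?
136

137 = 137
φ(n) = n × ∏(1 - 1/p) for each prime p dividing n
φ(137) = 137 × (1 - 1/137) = 136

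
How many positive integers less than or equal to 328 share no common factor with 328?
160

328 = 2^3 × 41
φ(n) = n × ∏(1 - 1/p) for each prime p dividing n
φ(328) = 328 × (1 - 1/2) × (1 - 1/41) = 160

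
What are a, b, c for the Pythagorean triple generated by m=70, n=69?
(139, 9660, 9661)

Euclid's formula: a = m² - n², b = 2mn, c = m² + n²
m = 70, n = 69
a = 70² - 69² = 4900 - 4761 = 139
b = 2 × 70 × 69 = 9660
c = 70² + 69² = 4900 + 4761 = 9661
Verification: 139² + 9660² = 19321 + 93315600 = 93334921 = 9661² ✓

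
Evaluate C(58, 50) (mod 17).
0

Using Lucas' theorem:
Write n=58 and k=50 in base 17:
n in base 17: [3, 7]
k in base 17: [2, 16]
C(58,50) mod 17 = ∏ C(n_i, k_i) mod 17
Digit binomials (mod 17): C(3,2) = 3; C(7,16) = 0 (k_i > n_i)
Product: 3 × 0 = 0 ≡ 0 (mod 17)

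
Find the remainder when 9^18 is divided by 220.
201

Repeated squaring. Binary of 18 = 10010.
9^1 ≡ 9 (mod 220); 9^2 ≡ 81 (mod 220); 9^4 ≡ 181 (mod 220); 9^8 ≡ 201 (mod 220); 9^16 ≡ 141 (mod 220)
9^18 = 9^2 × 9^16 ≡ 201 (mod 220)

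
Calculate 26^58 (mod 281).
20

Repeated squaring. Binary of 58 = 111010.
26^1 ≡ 26 (mod 281); 26^2 ≡ 114 (mod 281); 26^4 ≡ 70 (mod 281); 26^8 ≡ 123 (mod 281); 26^16 ≡ 236 (mod 281); 26^32 ≡ 58 (mod 281)
26^58 = 26^2 × 26^8 × 26^16 × 26^32 ≡ 20 (mod 281)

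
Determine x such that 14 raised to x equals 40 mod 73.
41

Baby-step giant-step with step n = ⌈√73⌉ = 9.
Baby steps 14^j mod 73 (j:value) for j=0..8: 0:1, 1:14, 2:50, 3:43, 4:18, 5:33, 6:24, 7:44, 8:32.
Giant-step multiplier: 14^(-9) ≡ 14^(72-9) = 14^63 ≡ 22 (mod 73).
Giant steps γ_i = 40·22^i mod 73: γ_0=40, γ_1=4, γ_2=15, γ_3=38, γ_4=33 (in table at j=5).
x = i·n + j = 4·9 + 5 = 41.
Check: 14^41 ≡ 40 (mod 73).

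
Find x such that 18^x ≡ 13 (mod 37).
7

Baby-step giant-step with step n = ⌈√37⌉ = 7.
Baby steps 18^j mod 37 (j:value) for j=0..6: 0:1, 1:18, 2:28, 3:23, 4:7, 5:15, 6:11.
Giant-step multiplier: 18^(-7) ≡ 18^(36-7) = 18^29 ≡ 20 (mod 37).
Giant steps γ_i = 13·20^i mod 37: γ_0=13, γ_1=1 (in table at j=0).
x = i·n + j = 1·7 + 0 = 7.
Check: 18^7 ≡ 13 (mod 37).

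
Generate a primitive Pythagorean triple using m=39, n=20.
(1121, 1560, 1921)

Euclid's formula: a = m² - n², b = 2mn, c = m² + n²
m = 39, n = 20
a = 39² - 20² = 1521 - 400 = 1121
b = 2 × 39 × 20 = 1560
c = 39² + 20² = 1521 + 400 = 1921
Verification: 1121² + 1560² = 1256641 + 2433600 = 3690241 = 1921² ✓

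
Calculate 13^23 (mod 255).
157

Repeated squaring. Binary of 23 = 10111.
13^1 ≡ 13 (mod 255); 13^2 ≡ 169 (mod 255); 13^4 ≡ 1 (mod 255); 13^8 ≡ 1 (mod 255); 13^16 ≡ 1 (mod 255)
13^23 = 13^1 × 13^2 × 13^4 × 13^16 ≡ 157 (mod 255)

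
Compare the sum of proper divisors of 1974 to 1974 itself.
abundant

Proper divisors of 1974: sum = 1 + 2 + 3 + 6 + 7 + 14 + 21 + 42 + 47 + 94 + 141 + 282 + 329 + 658 + 987 = 2634
Since 2634 > 1974, 1974 is abundant.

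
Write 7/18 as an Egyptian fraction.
1/3 + 1/18

Greedy algorithm:
7/18: ceiling(18/7) = 3, use 1/3
1/18: ceiling(18/1) = 18, use 1/18
Result: 7/18 = 1/3 + 1/18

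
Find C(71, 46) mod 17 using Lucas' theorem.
0

Using Lucas' theorem:
Write n=71 and k=46 in base 17:
n in base 17: [4, 3]
k in base 17: [2, 12]
C(71,46) mod 17 = ∏ C(n_i, k_i) mod 17
Digit binomials (mod 17): C(4,2) = 6; C(3,12) = 0 (k_i > n_i)
Product: 6 × 0 = 0 ≡ 0 (mod 17)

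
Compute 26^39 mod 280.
216

Repeated squaring. Binary of 39 = 100111.
26^1 ≡ 26 (mod 280); 26^2 ≡ 116 (mod 280); 26^4 ≡ 16 (mod 280); 26^8 ≡ 256 (mod 280); 26^16 ≡ 16 (mod 280); 26^32 ≡ 256 (mod 280)
26^39 = 26^1 × 26^2 × 26^4 × 26^32 ≡ 216 (mod 280)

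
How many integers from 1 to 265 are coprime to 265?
208

265 = 5 × 53
φ(n) = n × ∏(1 - 1/p) for each prime p dividing n
φ(265) = 265 × (1 - 1/5) × (1 - 1/53) = 208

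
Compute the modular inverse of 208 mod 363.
274

gcd(208, 363) = 1, so the inverse exists.
Extended Euclidean algorithm on (363, 208):
363 = 1 × 208 + 155  ⟹  155 = (1)·363 + (-1)·208
208 = 1 × 155 + 53  ⟹  53 = (-1)·363 + (2)·208
155 = 2 × 53 + 49  ⟹  49 = (3)·363 + (-5)·208
53 = 1 × 49 + 4  ⟹  4 = (-4)·363 + (7)·208
49 = 12 × 4 + 1  ⟹  1 = (51)·363 + (-89)·208
So (-89)·208 ≡ 1 (mod 363), i.e. 208^(-1) ≡ -89 ≡ 274 (mod 363).
Check: 208 × 274 = 56992 ≡ 1 (mod 363)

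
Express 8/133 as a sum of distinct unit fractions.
1/17 + 1/754 + 1/1704794

Greedy algorithm:
8/133: ceiling(133/8) = 17, use 1/17
3/2261: ceiling(2261/3) = 754, use 1/754
1/1704794: ceiling(1704794/1) = 1704794, use 1/1704794
Result: 8/133 = 1/17 + 1/754 + 1/1704794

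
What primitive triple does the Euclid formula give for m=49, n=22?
(1917, 2156, 2885)

Euclid's formula: a = m² - n², b = 2mn, c = m² + n²
m = 49, n = 22
a = 49² - 22² = 2401 - 484 = 1917
b = 2 × 49 × 22 = 2156
c = 49² + 22² = 2401 + 484 = 2885
Verification: 1917² + 2156² = 3674889 + 4648336 = 8323225 = 2885² ✓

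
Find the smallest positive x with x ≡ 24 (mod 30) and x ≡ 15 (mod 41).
384

Using Chinese Remainder Theorem:
M = 30 × 41 = 1230
M1 = 41, M2 = 30
y1 = 41^(-1) mod 30 = 11
y2 = 30^(-1) mod 41 = 26
x = (24×41×11 + 15×30×26) mod 1230 = 384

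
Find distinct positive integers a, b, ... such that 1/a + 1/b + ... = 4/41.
1/11 + 1/151 + 1/34051 + 1/2318907151

Greedy algorithm:
4/41: ceiling(41/4) = 11, use 1/11
3/451: ceiling(451/3) = 151, use 1/151
2/68101: ceiling(68101/2) = 34051, use 1/34051
1/2318907151: ceiling(2318907151/1) = 2318907151, use 1/2318907151
Result: 4/41 = 1/11 + 1/151 + 1/34051 + 1/2318907151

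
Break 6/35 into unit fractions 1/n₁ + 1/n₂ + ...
1/6 + 1/210

Greedy algorithm:
6/35: ceiling(35/6) = 6, use 1/6
1/210: ceiling(210/1) = 210, use 1/210
Result: 6/35 = 1/6 + 1/210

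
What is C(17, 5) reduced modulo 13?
0

Using Lucas' theorem:
Write n=17 and k=5 in base 13:
n in base 13: [1, 4]
k in base 13: [0, 5]
C(17,5) mod 13 = ∏ C(n_i, k_i) mod 13
Digit binomials (mod 13): C(1,0) = 1; C(4,5) = 0 (k_i > n_i)
Product: 1 × 0 = 0 ≡ 0 (mod 13)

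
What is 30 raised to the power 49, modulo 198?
18

Repeated squaring. Binary of 49 = 110001.
30^1 ≡ 30 (mod 198); 30^2 ≡ 108 (mod 198); 30^4 ≡ 180 (mod 198); 30^8 ≡ 126 (mod 198); 30^16 ≡ 36 (mod 198); 30^32 ≡ 108 (mod 198)
30^49 = 30^1 × 30^16 × 30^32 ≡ 18 (mod 198)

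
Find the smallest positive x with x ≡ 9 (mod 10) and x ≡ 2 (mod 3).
29

Using Chinese Remainder Theorem:
M = 10 × 3 = 30
M1 = 3, M2 = 10
y1 = 3^(-1) mod 10 = 7
y2 = 10^(-1) mod 3 = 1
x = (9×3×7 + 2×10×1) mod 30 = 29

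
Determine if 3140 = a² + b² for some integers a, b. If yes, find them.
2² + 56² (a=2, b=56)

Factorization: 3140 = 2^2 × 5 × 157
By Fermat: n is sum of two squares iff every prime p ≡ 3 (mod 4) appears to even power.
All primes ≡ 3 (mod 4) appear to even power.
Search a = 0, 1, 2, … for 3140 - a² a perfect square: first hit at a = 2: 3140 - 4 = 3136 = 56².
3140 = 2² + 56² = 4 + 3136 ✓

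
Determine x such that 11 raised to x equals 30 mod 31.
15

Baby-step giant-step with step n = ⌈√31⌉ = 6.
Baby steps 11^j mod 31 (j:value) for j=0..5: 0:1, 1:11, 2:28, 3:29, 4:9, 5:6.
Giant-step multiplier: 11^(-6) ≡ 11^(30-6) = 11^24 ≡ 8 (mod 31).
Giant steps γ_i = 30·8^i mod 31: γ_0=30, γ_1=23, γ_2=29 (in table at j=3).
x = i·n + j = 2·6 + 3 = 15.
Check: 11^15 ≡ 30 (mod 31).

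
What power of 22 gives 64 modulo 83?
56

Baby-step giant-step with step n = ⌈√83⌉ = 10.
Baby steps 22^j mod 83 (j:value) for j=0..9: 0:1, 1:22, 2:69, 3:24, 4:30, 5:79, 6:78, 7:56, 8:70, 9:46.
Giant-step multiplier: 22^(-10) ≡ 22^(82-10) = 22^72 ≡ 26 (mod 83).
Giant steps γ_i = 64·26^i mod 83: γ_0=64, γ_1=4, γ_2=21, γ_3=48, γ_4=3, γ_5=78 (in table at j=6).
x = i·n + j = 5·10 + 6 = 56.
Check: 22^56 ≡ 64 (mod 83).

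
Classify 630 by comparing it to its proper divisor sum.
abundant

Proper divisors of 630: sum = 1 + 2 + 3 + 5 + 6 + 7 + 9 + 10 + ... + 105 + 126 + 210 + 315 (23 divisors) = 1242
Since 1242 > 630, 630 is abundant.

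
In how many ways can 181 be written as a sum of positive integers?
749474411781

p(n) counts ways to write n as a sum of positive integers (order ignored).
Euler's pentagonal recurrence: p(k) = p(k-1) + p(k-2) - p(k-5) - p(k-7) + p(k-12) + p(k-15) - ... (offsets j(3j∓1)/2, signs ++--, p(0)=1, p(<0)=0).
DP table for k = 0..180: p(0)=1, p(1)=1, p(2)=2, p(3)=3, p(4)=5, p(5)=7, p(6)=11, p(7)=15, p(8)=22, p(9)=30, p(10)=42, p(11)=56, p(12)=77, p(13)=101, p(14)=135, p(15)=176, p(16)=231, p(17)=297, p(18)=385, p(19)=490, p(20)=627, p(21)=792, p(22)=1002, p(23)=1255, p(24)=1575, p(25)=1958, p(26)=2436, p(27)=3010, p(28)=3718, p(29)=4565, p(30)=5604, p(31)=6842, p(32)=8349, p(33)=10143, p(34)=12310, p(35)=14883, p(36)=17977, p(37)=21637, p(38)=26015, p(39)=31185, p(40)=37338, p(41)=44583, p(42)=53174, p(43)=63261, p(44)=75175, p(45)=89134, p(46)=105558, p(47)=124754, p(48)=147273, p(49)=173525, p(50)=204226, p(51)=239943, p(52)=281589, p(53)=329931, p(54)=386155, p(55)=451276, p(56)=526823, p(57)=614154, p(58)=715220, p(59)=831820, p(60)=966467, p(61)=1121505, p(62)=1300156, p(63)=1505499, p(64)=1741630, p(65)=2012558, p(66)=2323520, p(67)=2679689, p(68)=3087735, p(69)=3554345, p(70)=4087968, p(71)=4697205, p(72)=5392783, p(73)=6185689, p(74)=7089500, p(75)=8118264, p(76)=9289091, p(77)=10619863, p(78)=12132164, p(79)=13848650, p(80)=15796476, p(81)=18004327, p(82)=20506255, p(83)=23338469, p(84)=26543660, p(85)=30167357, p(86)=34262962, p(87)=38887673, p(88)=44108109, p(89)=49995925, p(90)=56634173, p(91)=64112359, p(92)=72533807, p(93)=82010177, p(94)=92669720, p(95)=104651419, p(96)=118114304, p(97)=133230930, p(98)=150198136, p(99)=169229875, p(100)=190569292, p(101)=214481126, p(102)=241265379, p(103)=271248950, p(104)=304801365, p(105)=342325709, p(106)=384276336, p(107)=431149389, p(108)=483502844, p(109)=541946240, p(110)=607163746, p(111)=679903203, p(112)=761002156, p(113)=851376628, p(114)=952050665, p(115)=1064144451, p(116)=1188908248, p(117)=1327710076, p(118)=1482074143, p(119)=1653668665, p(120)=1844349560, p(121)=2056148051, p(122)=2291320912, p(123)=2552338241, p(124)=2841940500, p(125)=3163127352, p(126)=3519222692, p(127)=3913864295, p(128)=4351078600, p(129)=4835271870, p(130)=5371315400, p(131)=5964539504, p(132)=6620830889, p(133)=7346629512, p(134)=8149040695, p(135)=9035836076, p(136)=10015581680, p(137)=11097645016, p(138)=12292341831, p(139)=13610949895, p(140)=15065878135, p(141)=16670689208, p(142)=18440293320, p(143)=20390982757, p(144)=22540654445, p(145)=24908858009, p(146)=27517052599, p(147)=30388671978, p(148)=33549419497, p(149)=37027355200, p(150)=40853235313, p(151)=45060624582, p(152)=49686288421, p(153)=54770336324, p(154)=60356673280, p(155)=66493182097, p(156)=73232243759, p(157)=80630964769, p(158)=88751778802, p(159)=97662728555, p(160)=107438159466, p(161)=118159068427, p(162)=129913904637, p(163)=142798995930, p(164)=156919475295, p(165)=172389800255, p(166)=189334822579, p(167)=207890420102, p(168)=228204732751, p(169)=250438925115, p(170)=274768617130, p(171)=301384802048, p(172)=330495499613, p(173)=362326859895, p(174)=397125074750, p(175)=435157697830, p(176)=476715857290, p(177)=522115831195, p(178)=571701605655, p(179)=625846753120, p(180)=684957390936.
Final step: p(181) = p(180) + p(179) - p(176) - p(174) + p(169) + p(166) - p(159) - p(155) + p(146) + p(141) - p(130) - p(124) + p(111) + p(104) - p(89) - p(81) + p(64) + p(55) - p(36) - p(26) + p(5)
= 684957390936 + 625846753120 - 476715857290 - 397125074750 + 250438925115 + 189334822579 - 97662728555 - 66493182097 + 27517052599 + 16670689208 - 5371315400 - 2841940500 + 679903203 + 304801365 - 49995925 - 18004327 + 1741630 + 451276 - 17977 - 2436 + 7
= 749474411781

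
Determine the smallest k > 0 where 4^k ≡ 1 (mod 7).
3

7 is prime, so ord(4) divides φ(7) = 6.
Divisors of 6: 1, 2, 3, 6.
Repeated squaring: 4^1 ≡ 4, 4^2 ≡ 2, 4^4 ≡ 4 (mod 7).
Test 4^d mod 7 for each divisor d in increasing order:
4^1 ≡ 4
4^2 ≡ 2
4^3 = 4^2·4^1 ≡ 1  ← first divisor giving 1
The order is 3.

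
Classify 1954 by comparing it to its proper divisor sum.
deficient

Proper divisors of 1954: sum = 1 + 2 + 977 = 980
Since 980 < 1954, 1954 is deficient.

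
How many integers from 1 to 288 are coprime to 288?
96

288 = 2^5 × 3^2
φ(n) = n × ∏(1 - 1/p) for each prime p dividing n
φ(288) = 288 × (1 - 1/2) × (1 - 1/3) = 96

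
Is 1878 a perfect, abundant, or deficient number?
abundant

Proper divisors of 1878: sum = 1 + 2 + 3 + 6 + 313 + 626 + 939 = 1890
Since 1890 > 1878, 1878 is abundant.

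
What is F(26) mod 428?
269

Matrix identity: Q^n = [[F_(n+1), F_n], [F_n, F_(n-1)]] with Q = [[1,1],[1,0]].
n = 26 = 11010₂. Square-and-multiply, entries mod 428:
Q^1 = [[1,1],[1,0]]
Q^3 = (Q^1)²·Q = [[3,2],[2,1]]
Q^6 = (Q^3)² = [[13,8],[8,5]]
Q^13 = (Q^6)²·Q = [[377,233],[233,144]]
Q^26 = (Q^13)² = [[394,269],[269,125]]
F_26 mod 428 = Q^26[0][1] = 269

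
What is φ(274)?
136

274 = 2 × 137
φ(n) = n × ∏(1 - 1/p) for each prime p dividing n
φ(274) = 274 × (1 - 1/2) × (1 - 1/137) = 136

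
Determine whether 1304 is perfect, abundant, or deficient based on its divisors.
deficient

Proper divisors of 1304: sum = 1 + 2 + 4 + 8 + 163 + 326 + 652 = 1156
Since 1156 < 1304, 1304 is deficient.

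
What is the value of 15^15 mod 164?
79

Repeated squaring. Binary of 15 = 1111.
15^1 ≡ 15 (mod 164); 15^2 ≡ 61 (mod 164); 15^4 ≡ 113 (mod 164); 15^8 ≡ 141 (mod 164)
15^15 = 15^1 × 15^2 × 15^4 × 15^8 ≡ 79 (mod 164)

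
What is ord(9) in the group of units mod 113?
56

113 is prime, so ord(9) divides φ(113) = 112.
Divisors of 112: 1, 2, 4, 7, 8, 14, 16, 28, 56, 112.
Repeated squaring: 9^1 ≡ 9, 9^2 ≡ 81, 9^4 ≡ 7, 9^8 ≡ 49, 9^16 ≡ 28, 9^32 ≡ 106, 9^64 ≡ 49 (mod 113).
Test 9^d mod 113 for each divisor d in increasing order:
9^1 ≡ 9
9^2 ≡ 81
9^4 ≡ 7
9^7 = 9^4·9^2·9^1 ≡ 18
9^8 ≡ 49
9^14 = 9^8·9^4·9^2 ≡ 98
9^16 ≡ 28
9^28 = 9^16·9^8·9^4 ≡ 112
9^56 = 9^32·9^16·9^8 ≡ 1  ← first divisor giving 1
The order is 56.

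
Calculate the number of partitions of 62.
1300156

p(n) counts ways to write n as a sum of positive integers (order ignored).
Euler's pentagonal recurrence: p(k) = p(k-1) + p(k-2) - p(k-5) - p(k-7) + p(k-12) + p(k-15) - ... (offsets j(3j∓1)/2, signs ++--, p(0)=1, p(<0)=0).
DP table for k = 0..61: p(0)=1, p(1)=1, p(2)=2, p(3)=3, p(4)=5, p(5)=7, p(6)=11, p(7)=15, p(8)=22, p(9)=30, p(10)=42, p(11)=56, p(12)=77, p(13)=101, p(14)=135, p(15)=176, p(16)=231, p(17)=297, p(18)=385, p(19)=490, p(20)=627, p(21)=792, p(22)=1002, p(23)=1255, p(24)=1575, p(25)=1958, p(26)=2436, p(27)=3010, p(28)=3718, p(29)=4565, p(30)=5604, p(31)=6842, p(32)=8349, p(33)=10143, p(34)=12310, p(35)=14883, p(36)=17977, p(37)=21637, p(38)=26015, p(39)=31185, p(40)=37338, p(41)=44583, p(42)=53174, p(43)=63261, p(44)=75175, p(45)=89134, p(46)=105558, p(47)=124754, p(48)=147273, p(49)=173525, p(50)=204226, p(51)=239943, p(52)=281589, p(53)=329931, p(54)=386155, p(55)=451276, p(56)=526823, p(57)=614154, p(58)=715220, p(59)=831820, p(60)=966467, p(61)=1121505.
Final step: p(62) = p(61) + p(60) - p(57) - p(55) + p(50) + p(47) - p(40) - p(36) + p(27) + p(22) - p(11) - p(5)
= 1121505 + 966467 - 614154 - 451276 + 204226 + 124754 - 37338 - 17977 + 3010 + 1002 - 56 - 7
= 1300156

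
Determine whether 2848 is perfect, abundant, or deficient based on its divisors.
deficient

Proper divisors of 2848: sum = 1 + 2 + 4 + 8 + 16 + 32 + 89 + 178 + 356 + 712 + 1424 = 2822
Since 2822 < 2848, 2848 is deficient.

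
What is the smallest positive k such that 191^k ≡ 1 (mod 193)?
96

193 is prime, so ord(191) divides φ(193) = 192.
Divisors of 192: 1, 2, 3, 4, 6, 8, 12, 16, 24, 32, 48, 64, 96, 192.
Repeated squaring: 191^1 ≡ 191, 191^2 ≡ 4, 191^4 ≡ 16, 191^8 ≡ 63, 191^16 ≡ 109, 191^32 ≡ 108, 191^64 ≡ 84, 191^128 ≡ 108 (mod 193).
Test 191^d mod 193 for each divisor d in increasing order:
191^1 ≡ 191
191^2 ≡ 4
191^3 = 191^2·191^1 ≡ 185
191^4 ≡ 16
191^6 = 191^4·191^2 ≡ 64
191^8 ≡ 63
191^12 = 191^8·191^4 ≡ 43
191^16 ≡ 109
191^24 = 191^16·191^8 ≡ 112
191^32 ≡ 108
191^48 = 191^32·191^16 ≡ 192
191^64 ≡ 84
191^96 = 191^64·191^32 ≡ 1  ← first divisor giving 1
The order is 96.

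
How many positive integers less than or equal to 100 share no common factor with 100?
40

100 = 2^2 × 5^2
φ(n) = n × ∏(1 - 1/p) for each prime p dividing n
φ(100) = 100 × (1 - 1/2) × (1 - 1/5) = 40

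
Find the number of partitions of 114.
952050665

p(n) counts ways to write n as a sum of positive integers (order ignored).
Euler's pentagonal recurrence: p(k) = p(k-1) + p(k-2) - p(k-5) - p(k-7) + p(k-12) + p(k-15) - ... (offsets j(3j∓1)/2, signs ++--, p(0)=1, p(<0)=0).
DP table for k = 0..113: p(0)=1, p(1)=1, p(2)=2, p(3)=3, p(4)=5, p(5)=7, p(6)=11, p(7)=15, p(8)=22, p(9)=30, p(10)=42, p(11)=56, p(12)=77, p(13)=101, p(14)=135, p(15)=176, p(16)=231, p(17)=297, p(18)=385, p(19)=490, p(20)=627, p(21)=792, p(22)=1002, p(23)=1255, p(24)=1575, p(25)=1958, p(26)=2436, p(27)=3010, p(28)=3718, p(29)=4565, p(30)=5604, p(31)=6842, p(32)=8349, p(33)=10143, p(34)=12310, p(35)=14883, p(36)=17977, p(37)=21637, p(38)=26015, p(39)=31185, p(40)=37338, p(41)=44583, p(42)=53174, p(43)=63261, p(44)=75175, p(45)=89134, p(46)=105558, p(47)=124754, p(48)=147273, p(49)=173525, p(50)=204226, p(51)=239943, p(52)=281589, p(53)=329931, p(54)=386155, p(55)=451276, p(56)=526823, p(57)=614154, p(58)=715220, p(59)=831820, p(60)=966467, p(61)=1121505, p(62)=1300156, p(63)=1505499, p(64)=1741630, p(65)=2012558, p(66)=2323520, p(67)=2679689, p(68)=3087735, p(69)=3554345, p(70)=4087968, p(71)=4697205, p(72)=5392783, p(73)=6185689, p(74)=7089500, p(75)=8118264, p(76)=9289091, p(77)=10619863, p(78)=12132164, p(79)=13848650, p(80)=15796476, p(81)=18004327, p(82)=20506255, p(83)=23338469, p(84)=26543660, p(85)=30167357, p(86)=34262962, p(87)=38887673, p(88)=44108109, p(89)=49995925, p(90)=56634173, p(91)=64112359, p(92)=72533807, p(93)=82010177, p(94)=92669720, p(95)=104651419, p(96)=118114304, p(97)=133230930, p(98)=150198136, p(99)=169229875, p(100)=190569292, p(101)=214481126, p(102)=241265379, p(103)=271248950, p(104)=304801365, p(105)=342325709, p(106)=384276336, p(107)=431149389, p(108)=483502844, p(109)=541946240, p(110)=607163746, p(111)=679903203, p(112)=761002156, p(113)=851376628.
Final step: p(114) = p(113) + p(112) - p(109) - p(107) + p(102) + p(99) - p(92) - p(88) + p(79) + p(74) - p(63) - p(57) + p(44) + p(37) - p(22) - p(14)
= 851376628 + 761002156 - 541946240 - 431149389 + 241265379 + 169229875 - 72533807 - 44108109 + 13848650 + 7089500 - 1505499 - 614154 + 75175 + 21637 - 1002 - 135
= 952050665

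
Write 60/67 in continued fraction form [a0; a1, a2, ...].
[0; 1, 8, 1, 1, 3]

Euclidean algorithm steps:
60 = 0 × 67 + 60
67 = 1 × 60 + 7
60 = 8 × 7 + 4
7 = 1 × 4 + 3
4 = 1 × 3 + 1
3 = 3 × 1 + 0
Continued fraction: [0; 1, 8, 1, 1, 3]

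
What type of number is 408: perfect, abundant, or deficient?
abundant

Proper divisors of 408: sum = 1 + 2 + 3 + 4 + 6 + 8 + 12 + 17 + 24 + 34 + 51 + 68 + 102 + 136 + 204 = 672
Since 672 > 408, 408 is abundant.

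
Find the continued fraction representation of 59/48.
[1; 4, 2, 1, 3]

Euclidean algorithm steps:
59 = 1 × 48 + 11
48 = 4 × 11 + 4
11 = 2 × 4 + 3
4 = 1 × 3 + 1
3 = 3 × 1 + 0
Continued fraction: [1; 4, 2, 1, 3]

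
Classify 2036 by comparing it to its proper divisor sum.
deficient

Proper divisors of 2036: sum = 1 + 2 + 4 + 509 + 1018 = 1534
Since 1534 < 2036, 2036 is deficient.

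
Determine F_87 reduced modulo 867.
457

Matrix identity: Q^n = [[F_(n+1), F_n], [F_n, F_(n-1)]] with Q = [[1,1],[1,0]].
n = 87 = 1010111₂. Square-and-multiply, entries mod 867:
Q^1 = [[1,1],[1,0]]
Q^2 = (Q^1)² = [[2,1],[1,1]]
Q^5 = (Q^2)²·Q = [[8,5],[5,3]]
Q^10 = (Q^5)² = [[89,55],[55,34]]
Q^21 = (Q^10)²·Q = [[371,542],[542,696]]
Q^43 = (Q^21)²·Q = [[531,506],[506,25]]
Q^87 = (Q^43)²·Q = [[18,457],[457,428]]
F_87 mod 867 = Q^87[0][1] = 457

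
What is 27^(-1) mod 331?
282

gcd(27, 331) = 1, so the inverse exists.
Extended Euclidean algorithm on (331, 27):
331 = 12 × 27 + 7  ⟹  7 = (1)·331 + (-12)·27
27 = 3 × 7 + 6  ⟹  6 = (-3)·331 + (37)·27
7 = 1 × 6 + 1  ⟹  1 = (4)·331 + (-49)·27
So (-49)·27 ≡ 1 (mod 331), i.e. 27^(-1) ≡ -49 ≡ 282 (mod 331).
Check: 27 × 282 = 7614 ≡ 1 (mod 331)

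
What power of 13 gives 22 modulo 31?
7

Baby-step giant-step with step n = ⌈√31⌉ = 6.
Baby steps 13^j mod 31 (j:value) for j=0..5: 0:1, 1:13, 2:14, 3:27, 4:10, 5:6.
Giant-step multiplier: 13^(-6) ≡ 13^(30-6) = 13^24 ≡ 2 (mod 31).
Giant steps γ_i = 22·2^i mod 31: γ_0=22, γ_1=13 (in table at j=1).
x = i·n + j = 1·6 + 1 = 7.
Check: 13^7 ≡ 22 (mod 31).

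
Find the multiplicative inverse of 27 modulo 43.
8

gcd(27, 43) = 1, so the inverse exists.
Extended Euclidean algorithm on (43, 27):
43 = 1 × 27 + 16  ⟹  16 = (1)·43 + (-1)·27
27 = 1 × 16 + 11  ⟹  11 = (-1)·43 + (2)·27
16 = 1 × 11 + 5  ⟹  5 = (2)·43 + (-3)·27
11 = 2 × 5 + 1  ⟹  1 = (-5)·43 + (8)·27
So (8)·27 ≡ 1 (mod 43), i.e. 27^(-1) ≡ 8 (mod 43).
Check: 27 × 8 = 216 ≡ 1 (mod 43)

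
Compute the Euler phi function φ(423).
276

423 = 3^2 × 47
φ(n) = n × ∏(1 - 1/p) for each prime p dividing n
φ(423) = 423 × (1 - 1/3) × (1 - 1/47) = 276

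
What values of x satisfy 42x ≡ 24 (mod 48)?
x ≡ 4 (mod 8)

gcd(42, 48) = 6, which divides 24, so solutions exist.
Divide through by 6: 7x ≡ 4 (mod 8).
Find 7^(-1) mod 8 by the extended Euclidean algorithm:
8 = 1 × 7 + 1  ⟹  1 = (1)·8 + (-1)·7
So (-1)·7 ≡ 1 (mod 8), i.e. 7^(-1) ≡ -1 ≡ 7 (mod 8).
x ≡ 7 × 4 = 28 ≡ 4 (mod 8).
Check: 42 × 4 = 168 ≡ 24 (mod 48).
x ≡ 4 (mod 8), giving 6 solutions mod 48.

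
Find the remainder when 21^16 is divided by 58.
23

Repeated squaring. Binary of 16 = 10000.
21^1 ≡ 21 (mod 58); 21^2 ≡ 35 (mod 58); 21^4 ≡ 7 (mod 58); 21^8 ≡ 49 (mod 58); 21^16 ≡ 23 (mod 58)
21^16 = 21^16 ≡ 23 (mod 58)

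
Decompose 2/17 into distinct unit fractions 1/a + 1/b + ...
1/9 + 1/153

Greedy algorithm:
2/17: ceiling(17/2) = 9, use 1/9
1/153: ceiling(153/1) = 153, use 1/153
Result: 2/17 = 1/9 + 1/153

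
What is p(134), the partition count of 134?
8149040695

p(n) counts ways to write n as a sum of positive integers (order ignored).
Euler's pentagonal recurrence: p(k) = p(k-1) + p(k-2) - p(k-5) - p(k-7) + p(k-12) + p(k-15) - ... (offsets j(3j∓1)/2, signs ++--, p(0)=1, p(<0)=0).
DP table for k = 0..133: p(0)=1, p(1)=1, p(2)=2, p(3)=3, p(4)=5, p(5)=7, p(6)=11, p(7)=15, p(8)=22, p(9)=30, p(10)=42, p(11)=56, p(12)=77, p(13)=101, p(14)=135, p(15)=176, p(16)=231, p(17)=297, p(18)=385, p(19)=490, p(20)=627, p(21)=792, p(22)=1002, p(23)=1255, p(24)=1575, p(25)=1958, p(26)=2436, p(27)=3010, p(28)=3718, p(29)=4565, p(30)=5604, p(31)=6842, p(32)=8349, p(33)=10143, p(34)=12310, p(35)=14883, p(36)=17977, p(37)=21637, p(38)=26015, p(39)=31185, p(40)=37338, p(41)=44583, p(42)=53174, p(43)=63261, p(44)=75175, p(45)=89134, p(46)=105558, p(47)=124754, p(48)=147273, p(49)=173525, p(50)=204226, p(51)=239943, p(52)=281589, p(53)=329931, p(54)=386155, p(55)=451276, p(56)=526823, p(57)=614154, p(58)=715220, p(59)=831820, p(60)=966467, p(61)=1121505, p(62)=1300156, p(63)=1505499, p(64)=1741630, p(65)=2012558, p(66)=2323520, p(67)=2679689, p(68)=3087735, p(69)=3554345, p(70)=4087968, p(71)=4697205, p(72)=5392783, p(73)=6185689, p(74)=7089500, p(75)=8118264, p(76)=9289091, p(77)=10619863, p(78)=12132164, p(79)=13848650, p(80)=15796476, p(81)=18004327, p(82)=20506255, p(83)=23338469, p(84)=26543660, p(85)=30167357, p(86)=34262962, p(87)=38887673, p(88)=44108109, p(89)=49995925, p(90)=56634173, p(91)=64112359, p(92)=72533807, p(93)=82010177, p(94)=92669720, p(95)=104651419, p(96)=118114304, p(97)=133230930, p(98)=150198136, p(99)=169229875, p(100)=190569292, p(101)=214481126, p(102)=241265379, p(103)=271248950, p(104)=304801365, p(105)=342325709, p(106)=384276336, p(107)=431149389, p(108)=483502844, p(109)=541946240, p(110)=607163746, p(111)=679903203, p(112)=761002156, p(113)=851376628, p(114)=952050665, p(115)=1064144451, p(116)=1188908248, p(117)=1327710076, p(118)=1482074143, p(119)=1653668665, p(120)=1844349560, p(121)=2056148051, p(122)=2291320912, p(123)=2552338241, p(124)=2841940500, p(125)=3163127352, p(126)=3519222692, p(127)=3913864295, p(128)=4351078600, p(129)=4835271870, p(130)=5371315400, p(131)=5964539504, p(132)=6620830889, p(133)=7346629512.
Final step: p(134) = p(133) + p(132) - p(129) - p(127) + p(122) + p(119) - p(112) - p(108) + p(99) + p(94) - p(83) - p(77) + p(64) + p(57) - p(42) - p(34) + p(17) + p(8)
= 7346629512 + 6620830889 - 4835271870 - 3913864295 + 2291320912 + 1653668665 - 761002156 - 483502844 + 169229875 + 92669720 - 23338469 - 10619863 + 1741630 + 614154 - 53174 - 12310 + 297 + 22
= 8149040695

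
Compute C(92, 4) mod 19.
15

Using Lucas' theorem:
Write n=92 and k=4 in base 19:
n in base 19: [4, 16]
k in base 19: [0, 4]
C(92,4) mod 19 = ∏ C(n_i, k_i) mod 19
Digit binomials (mod 19): C(4,0) = 1; C(16,4) = 1820 ≡ 15
Product: 1 × 15 = 15 ≡ 15 (mod 19)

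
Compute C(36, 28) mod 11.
0

Using Lucas' theorem:
Write n=36 and k=28 in base 11:
n in base 11: [3, 3]
k in base 11: [2, 6]
C(36,28) mod 11 = ∏ C(n_i, k_i) mod 11
Digit binomials (mod 11): C(3,2) = 3; C(3,6) = 0 (k_i > n_i)
Product: 3 × 0 = 0 ≡ 0 (mod 11)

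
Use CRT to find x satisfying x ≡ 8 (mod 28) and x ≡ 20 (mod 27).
344

Using Chinese Remainder Theorem:
M = 28 × 27 = 756
M1 = 27, M2 = 28
y1 = 27^(-1) mod 28 = 27
y2 = 28^(-1) mod 27 = 1
x = (8×27×27 + 20×28×1) mod 756 = 344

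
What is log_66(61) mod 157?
83

Baby-step giant-step with step n = ⌈√157⌉ = 13.
Baby steps 66^j mod 157 (j:value) for j=0..12: 0:1, 1:66, 2:117, 3:29, 4:30, 5:96, 6:56, 7:85, 8:115, 9:54, 10:110, 11:38, 12:153.
Giant-step multiplier: 66^(-13) ≡ 66^(156-13) = 66^143 ≡ 22 (mod 157).
Giant steps γ_i = 61·22^i mod 157: γ_0=61, γ_1=86, γ_2=8, γ_3=19, γ_4=104, γ_5=90, γ_6=96 (in table at j=5).
x = i·n + j = 6·13 + 5 = 83.
Check: 66^83 ≡ 61 (mod 157).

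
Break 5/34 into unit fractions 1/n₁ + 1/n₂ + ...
1/7 + 1/238

Greedy algorithm:
5/34: ceiling(34/5) = 7, use 1/7
1/238: ceiling(238/1) = 238, use 1/238
Result: 5/34 = 1/7 + 1/238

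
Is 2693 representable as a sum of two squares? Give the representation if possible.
22² + 47² (a=22, b=47)

Factorization: 2693 = 2693
By Fermat: n is sum of two squares iff every prime p ≡ 3 (mod 4) appears to even power.
All primes ≡ 3 (mod 4) appear to even power.
Search a = 0, 1, 2, … for 2693 - a² a perfect square: first hit at a = 22: 2693 - 484 = 2209 = 47².
2693 = 22² + 47² = 484 + 2209 ✓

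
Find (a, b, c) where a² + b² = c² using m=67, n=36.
(3193, 4824, 5785)

Euclid's formula: a = m² - n², b = 2mn, c = m² + n²
m = 67, n = 36
a = 67² - 36² = 4489 - 1296 = 3193
b = 2 × 67 × 36 = 4824
c = 67² + 36² = 4489 + 1296 = 5785
Verification: 3193² + 4824² = 10195249 + 23270976 = 33466225 = 5785² ✓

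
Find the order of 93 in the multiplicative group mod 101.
100

101 is prime, so ord(93) divides φ(101) = 100.
Divisors of 100: 1, 2, 4, 5, 10, 20, 25, 50, 100.
Repeated squaring: 93^1 ≡ 93, 93^2 ≡ 64, 93^4 ≡ 56, 93^8 ≡ 5, 93^16 ≡ 25, 93^32 ≡ 19, 93^64 ≡ 58 (mod 101).
Test 93^d mod 101 for each divisor d in increasing order:
93^1 ≡ 93
93^2 ≡ 64
93^4 ≡ 56
93^5 = 93^4·93^1 ≡ 57
93^10 = 93^8·93^2 ≡ 17
93^20 = 93^16·93^4 ≡ 87
93^25 = 93^16·93^8·93^1 ≡ 10
93^50 = 93^32·93^16·93^2 ≡ 100
93^100 = 93^64·93^32·93^4 ≡ 1  ← first divisor giving 1
The order is 100.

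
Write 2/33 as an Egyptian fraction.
1/17 + 1/561

Greedy algorithm:
2/33: ceiling(33/2) = 17, use 1/17
1/561: ceiling(561/1) = 561, use 1/561
Result: 2/33 = 1/17 + 1/561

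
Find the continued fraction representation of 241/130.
[1; 1, 5, 1, 5, 3]

Euclidean algorithm steps:
241 = 1 × 130 + 111
130 = 1 × 111 + 19
111 = 5 × 19 + 16
19 = 1 × 16 + 3
16 = 5 × 3 + 1
3 = 3 × 1 + 0
Continued fraction: [1; 1, 5, 1, 5, 3]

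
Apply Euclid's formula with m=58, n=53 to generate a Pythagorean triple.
(555, 6148, 6173)

Euclid's formula: a = m² - n², b = 2mn, c = m² + n²
m = 58, n = 53
a = 58² - 53² = 3364 - 2809 = 555
b = 2 × 58 × 53 = 6148
c = 58² + 53² = 3364 + 2809 = 6173
Verification: 555² + 6148² = 308025 + 37797904 = 38105929 = 6173² ✓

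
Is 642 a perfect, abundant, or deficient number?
abundant

Proper divisors of 642: sum = 1 + 2 + 3 + 6 + 107 + 214 + 321 = 654
Since 654 > 642, 642 is abundant.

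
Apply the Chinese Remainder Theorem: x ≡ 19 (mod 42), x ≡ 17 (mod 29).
481

Using Chinese Remainder Theorem:
M = 42 × 29 = 1218
M1 = 29, M2 = 42
y1 = 29^(-1) mod 42 = 29
y2 = 42^(-1) mod 29 = 9
x = (19×29×29 + 17×42×9) mod 1218 = 481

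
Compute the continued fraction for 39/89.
[0; 2, 3, 1, 1, 5]

Euclidean algorithm steps:
39 = 0 × 89 + 39
89 = 2 × 39 + 11
39 = 3 × 11 + 6
11 = 1 × 6 + 5
6 = 1 × 5 + 1
5 = 5 × 1 + 0
Continued fraction: [0; 2, 3, 1, 1, 5]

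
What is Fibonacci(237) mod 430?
252

Matrix identity: Q^n = [[F_(n+1), F_n], [F_n, F_(n-1)]] with Q = [[1,1],[1,0]].
n = 237 = 11101101₂. Square-and-multiply, entries mod 430:
Q^1 = [[1,1],[1,0]]
Q^3 = (Q^1)²·Q = [[3,2],[2,1]]
Q^7 = (Q^3)²·Q = [[21,13],[13,8]]
Q^14 = (Q^7)² = [[180,377],[377,233]]
Q^29 = (Q^14)²·Q = [[420,379],[379,41]]
Q^59 = (Q^29)²·Q = [[260,121],[121,139]]
Q^118 = (Q^59)² = [[111,119],[119,422]]
Q^237 = (Q^118)²·Q = [[39,252],[252,217]]
F_237 mod 430 = Q^237[0][1] = 252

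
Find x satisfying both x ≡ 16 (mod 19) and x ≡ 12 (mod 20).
92

Using Chinese Remainder Theorem:
M = 19 × 20 = 380
M1 = 20, M2 = 19
y1 = 20^(-1) mod 19 = 1
y2 = 19^(-1) mod 20 = 19
x = (16×20×1 + 12×19×19) mod 380 = 92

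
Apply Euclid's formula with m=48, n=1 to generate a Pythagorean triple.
(2303, 96, 2305)

Euclid's formula: a = m² - n², b = 2mn, c = m² + n²
m = 48, n = 1
a = 48² - 1² = 2304 - 1 = 2303
b = 2 × 48 × 1 = 96
c = 48² + 1² = 2304 + 1 = 2305
Verification: 2303² + 96² = 5303809 + 9216 = 5313025 = 2305² ✓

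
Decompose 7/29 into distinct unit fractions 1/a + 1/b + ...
1/5 + 1/25 + 1/725

Greedy algorithm:
7/29: ceiling(29/7) = 5, use 1/5
6/145: ceiling(145/6) = 25, use 1/25
1/725: ceiling(725/1) = 725, use 1/725
Result: 7/29 = 1/5 + 1/25 + 1/725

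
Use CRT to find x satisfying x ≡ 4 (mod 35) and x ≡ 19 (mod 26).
669

Using Chinese Remainder Theorem:
M = 35 × 26 = 910
M1 = 26, M2 = 35
y1 = 26^(-1) mod 35 = 31
y2 = 35^(-1) mod 26 = 3
x = (4×26×31 + 19×35×3) mod 910 = 669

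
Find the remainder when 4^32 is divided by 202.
180

Repeated squaring. Binary of 32 = 100000.
4^1 ≡ 4 (mod 202); 4^2 ≡ 16 (mod 202); 4^4 ≡ 54 (mod 202); 4^8 ≡ 88 (mod 202); 4^16 ≡ 68 (mod 202); 4^32 ≡ 180 (mod 202)
4^32 = 4^32 ≡ 180 (mod 202)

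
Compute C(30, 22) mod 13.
0

Using Lucas' theorem:
Write n=30 and k=22 in base 13:
n in base 13: [2, 4]
k in base 13: [1, 9]
C(30,22) mod 13 = ∏ C(n_i, k_i) mod 13
Digit binomials (mod 13): C(2,1) = 2; C(4,9) = 0 (k_i > n_i)
Product: 2 × 0 = 0 ≡ 0 (mod 13)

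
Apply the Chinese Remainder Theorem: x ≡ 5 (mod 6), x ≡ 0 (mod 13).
65

Using Chinese Remainder Theorem:
M = 6 × 13 = 78
M1 = 13, M2 = 6
y1 = 13^(-1) mod 6 = 1
y2 = 6^(-1) mod 13 = 11
x = (5×13×1 + 0×6×11) mod 78 = 65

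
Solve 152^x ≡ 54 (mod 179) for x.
115

Baby-step giant-step with step n = ⌈√179⌉ = 14.
Baby steps 152^j mod 179 (j:value) for j=0..13: 0:1, 1:152, 2:13, 3:7, 4:169, 5:91, 6:49, 7:109, 8:100, 9:164, 10:47, 11:163, 12:74, 13:150.
Giant-step multiplier: 152^(-14) ≡ 152^(178-14) = 152^164 ≡ 171 (mod 179).
Giant steps γ_i = 54·171^i mod 179: γ_0=54, γ_1=105, γ_2=55, γ_3=97, γ_4=119, γ_5=122, γ_6=98, γ_7=111, γ_8=7 (in table at j=3).
x = i·n + j = 8·14 + 3 = 115.
Check: 152^115 ≡ 54 (mod 179).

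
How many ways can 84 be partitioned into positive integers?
26543660

p(n) counts ways to write n as a sum of positive integers (order ignored).
Euler's pentagonal recurrence: p(k) = p(k-1) + p(k-2) - p(k-5) - p(k-7) + p(k-12) + p(k-15) - ... (offsets j(3j∓1)/2, signs ++--, p(0)=1, p(<0)=0).
DP table for k = 0..83: p(0)=1, p(1)=1, p(2)=2, p(3)=3, p(4)=5, p(5)=7, p(6)=11, p(7)=15, p(8)=22, p(9)=30, p(10)=42, p(11)=56, p(12)=77, p(13)=101, p(14)=135, p(15)=176, p(16)=231, p(17)=297, p(18)=385, p(19)=490, p(20)=627, p(21)=792, p(22)=1002, p(23)=1255, p(24)=1575, p(25)=1958, p(26)=2436, p(27)=3010, p(28)=3718, p(29)=4565, p(30)=5604, p(31)=6842, p(32)=8349, p(33)=10143, p(34)=12310, p(35)=14883, p(36)=17977, p(37)=21637, p(38)=26015, p(39)=31185, p(40)=37338, p(41)=44583, p(42)=53174, p(43)=63261, p(44)=75175, p(45)=89134, p(46)=105558, p(47)=124754, p(48)=147273, p(49)=173525, p(50)=204226, p(51)=239943, p(52)=281589, p(53)=329931, p(54)=386155, p(55)=451276, p(56)=526823, p(57)=614154, p(58)=715220, p(59)=831820, p(60)=966467, p(61)=1121505, p(62)=1300156, p(63)=1505499, p(64)=1741630, p(65)=2012558, p(66)=2323520, p(67)=2679689, p(68)=3087735, p(69)=3554345, p(70)=4087968, p(71)=4697205, p(72)=5392783, p(73)=6185689, p(74)=7089500, p(75)=8118264, p(76)=9289091, p(77)=10619863, p(78)=12132164, p(79)=13848650, p(80)=15796476, p(81)=18004327, p(82)=20506255, p(83)=23338469.
Final step: p(84) = p(83) + p(82) - p(79) - p(77) + p(72) + p(69) - p(62) - p(58) + p(49) + p(44) - p(33) - p(27) + p(14) + p(7)
= 23338469 + 20506255 - 13848650 - 10619863 + 5392783 + 3554345 - 1300156 - 715220 + 173525 + 75175 - 10143 - 3010 + 135 + 15
= 26543660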